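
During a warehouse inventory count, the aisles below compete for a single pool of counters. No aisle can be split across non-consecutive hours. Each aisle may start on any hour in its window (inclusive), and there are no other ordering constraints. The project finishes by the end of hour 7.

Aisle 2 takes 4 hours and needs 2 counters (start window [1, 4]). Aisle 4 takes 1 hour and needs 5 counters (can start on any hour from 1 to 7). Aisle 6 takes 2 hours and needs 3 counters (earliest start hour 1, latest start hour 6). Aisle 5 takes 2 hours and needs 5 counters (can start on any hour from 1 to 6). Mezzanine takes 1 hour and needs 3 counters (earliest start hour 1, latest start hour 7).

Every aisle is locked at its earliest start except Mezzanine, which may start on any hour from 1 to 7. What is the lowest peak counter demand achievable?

15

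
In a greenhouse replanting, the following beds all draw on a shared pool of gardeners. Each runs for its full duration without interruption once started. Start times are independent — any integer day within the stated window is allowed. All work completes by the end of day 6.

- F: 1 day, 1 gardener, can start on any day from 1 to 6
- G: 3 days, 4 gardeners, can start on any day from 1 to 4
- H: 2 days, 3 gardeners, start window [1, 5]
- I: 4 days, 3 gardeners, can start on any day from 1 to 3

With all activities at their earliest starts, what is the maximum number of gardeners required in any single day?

11

Early-start schedule: F@1, G@1, H@1, I@1.
Load per day: day 1: 11, day 2: 10, day 3: 7, day 4: 3, day 5: 0, day 6: 0.
Peak is 11.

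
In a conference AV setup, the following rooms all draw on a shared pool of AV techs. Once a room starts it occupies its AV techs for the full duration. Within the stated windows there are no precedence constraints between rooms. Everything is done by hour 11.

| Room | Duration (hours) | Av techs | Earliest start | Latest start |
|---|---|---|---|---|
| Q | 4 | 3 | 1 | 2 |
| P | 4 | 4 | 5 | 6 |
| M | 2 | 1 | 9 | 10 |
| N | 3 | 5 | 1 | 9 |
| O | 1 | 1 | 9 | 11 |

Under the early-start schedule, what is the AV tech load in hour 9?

At early start, hour 9 has: M, O.
Demand: 1 + 1 = 2.

2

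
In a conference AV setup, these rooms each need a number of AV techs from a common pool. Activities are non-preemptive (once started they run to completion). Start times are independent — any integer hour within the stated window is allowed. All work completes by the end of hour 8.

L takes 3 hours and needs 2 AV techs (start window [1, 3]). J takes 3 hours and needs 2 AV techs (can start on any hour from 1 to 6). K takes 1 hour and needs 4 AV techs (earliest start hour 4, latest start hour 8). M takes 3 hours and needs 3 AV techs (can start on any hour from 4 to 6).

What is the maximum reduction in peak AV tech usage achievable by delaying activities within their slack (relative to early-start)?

Early-start peak: h1:4  h2:4  h3:4  h4:7  h5:3  h6:3  h7:0  h8:0 ⇒ 7.
Leveled (L@1, J@1, K@4, M@5): h1:4  h2:4  h3:4  h4:4  h5:3  h6:3  h7:3  h8:0 ⇒ 4.
Reduction 7 − 4 = 3.

3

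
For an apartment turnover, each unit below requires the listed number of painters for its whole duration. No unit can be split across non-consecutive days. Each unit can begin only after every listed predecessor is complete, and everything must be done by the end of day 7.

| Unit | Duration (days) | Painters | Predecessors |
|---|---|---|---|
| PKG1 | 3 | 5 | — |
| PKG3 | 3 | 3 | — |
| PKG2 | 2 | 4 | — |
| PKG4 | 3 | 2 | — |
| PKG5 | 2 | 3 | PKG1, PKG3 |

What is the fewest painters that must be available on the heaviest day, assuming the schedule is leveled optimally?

Early-start (PKG1@1, PKG3@1, PKG2@1, PKG4@1, PKG5@4) gives peak 14: d1:14  d2:14  d3:10  d4:3  d5:3  d6:0  d7:0.
Shift PKG2→4, PKG4→4, PKG5→6.
Schedule PKG1@1, PKG3@1, PKG2@4, PKG4@4, PKG5@6: d1:8  d2:8  d3:8  d4:6  d5:6  d6:5  d7:3 — peak 8.

8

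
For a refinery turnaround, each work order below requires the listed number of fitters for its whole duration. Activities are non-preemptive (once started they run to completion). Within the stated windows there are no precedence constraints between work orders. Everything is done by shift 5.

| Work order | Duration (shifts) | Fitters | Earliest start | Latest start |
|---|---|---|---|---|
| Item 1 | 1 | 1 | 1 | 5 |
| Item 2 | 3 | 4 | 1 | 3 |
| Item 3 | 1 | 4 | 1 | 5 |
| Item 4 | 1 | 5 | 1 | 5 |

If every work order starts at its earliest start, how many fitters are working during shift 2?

4

At early start, shift 2 has: Item 2.
Demand: 4 = 4.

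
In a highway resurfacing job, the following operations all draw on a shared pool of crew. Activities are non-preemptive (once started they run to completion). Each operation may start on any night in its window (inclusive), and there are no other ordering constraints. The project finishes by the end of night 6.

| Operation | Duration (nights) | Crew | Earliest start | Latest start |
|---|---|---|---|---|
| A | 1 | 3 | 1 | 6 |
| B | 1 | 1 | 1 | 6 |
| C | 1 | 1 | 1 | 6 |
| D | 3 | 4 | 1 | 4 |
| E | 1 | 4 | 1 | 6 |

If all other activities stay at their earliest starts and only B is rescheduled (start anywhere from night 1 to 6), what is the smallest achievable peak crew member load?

B@1: n1:13  n2:4  n3:4  n4:0  n5:0  n6:0 → peak 13
B@2: n1:12  n2:5  n3:4  n4:0  n5:0  n6:0 → peak 12
B@3: n1:12  n2:4  n3:5  n4:0  n5:0  n6:0 → peak 12
B@4: n1:12  n2:4  n3:4  n4:1  n5:0  n6:0 → peak 12
B@5: n1:12  n2:4  n3:4  n4:0  n5:1  n6:0 → peak 12
B@6: n1:12  n2:4  n3:4  n4:0  n5:0  n6:1 → peak 12
Best is B@2, peak 12.

12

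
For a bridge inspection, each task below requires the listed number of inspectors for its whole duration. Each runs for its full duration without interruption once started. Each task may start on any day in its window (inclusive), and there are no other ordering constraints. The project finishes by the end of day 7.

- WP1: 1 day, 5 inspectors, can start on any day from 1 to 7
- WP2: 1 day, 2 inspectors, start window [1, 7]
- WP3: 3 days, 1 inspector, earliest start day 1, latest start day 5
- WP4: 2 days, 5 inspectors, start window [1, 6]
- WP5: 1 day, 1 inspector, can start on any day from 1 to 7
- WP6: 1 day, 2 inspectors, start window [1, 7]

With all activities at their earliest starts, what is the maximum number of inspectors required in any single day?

16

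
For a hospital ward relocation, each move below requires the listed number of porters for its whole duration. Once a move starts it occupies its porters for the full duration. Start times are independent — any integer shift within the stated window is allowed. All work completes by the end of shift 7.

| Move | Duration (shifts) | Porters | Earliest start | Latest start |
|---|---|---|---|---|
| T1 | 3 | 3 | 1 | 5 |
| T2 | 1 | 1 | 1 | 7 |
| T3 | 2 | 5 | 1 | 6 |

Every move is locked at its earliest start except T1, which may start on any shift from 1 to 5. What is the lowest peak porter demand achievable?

6

T1@1: s1:9  s2:8  s3:3  s4:0  s5:0  s6:0  s7:0 → peak 9
T1@2: s1:6  s2:8  s3:3  s4:3  s5:0  s6:0  s7:0 → peak 8
T1@3: s1:6  s2:5  s3:3  s4:3  s5:3  s6:0  s7:0 → peak 6
T1@4: s1:6  s2:5  s3:0  s4:3  s5:3  s6:3  s7:0 → peak 6
T1@5: s1:6  s2:5  s3:0  s4:0  s5:3  s6:3  s7:3 → peak 6
Best is T1@3, peak 6.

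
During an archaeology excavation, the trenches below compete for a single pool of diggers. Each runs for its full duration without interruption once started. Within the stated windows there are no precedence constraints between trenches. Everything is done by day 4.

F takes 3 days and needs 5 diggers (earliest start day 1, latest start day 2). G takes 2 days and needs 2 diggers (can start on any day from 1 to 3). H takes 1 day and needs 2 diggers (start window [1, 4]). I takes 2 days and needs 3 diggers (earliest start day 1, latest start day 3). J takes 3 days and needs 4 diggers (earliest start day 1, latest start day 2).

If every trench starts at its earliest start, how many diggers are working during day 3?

At early start, day 3 has: F, J.
Demand: 5 + 4 = 9.

9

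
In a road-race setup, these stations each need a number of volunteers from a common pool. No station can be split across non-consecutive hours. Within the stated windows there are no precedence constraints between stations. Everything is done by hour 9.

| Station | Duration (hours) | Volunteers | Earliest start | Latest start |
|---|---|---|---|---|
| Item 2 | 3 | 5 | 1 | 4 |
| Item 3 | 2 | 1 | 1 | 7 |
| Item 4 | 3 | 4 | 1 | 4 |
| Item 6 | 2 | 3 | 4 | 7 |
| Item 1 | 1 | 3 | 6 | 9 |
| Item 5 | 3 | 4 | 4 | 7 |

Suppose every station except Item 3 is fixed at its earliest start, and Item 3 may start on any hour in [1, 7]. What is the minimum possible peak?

9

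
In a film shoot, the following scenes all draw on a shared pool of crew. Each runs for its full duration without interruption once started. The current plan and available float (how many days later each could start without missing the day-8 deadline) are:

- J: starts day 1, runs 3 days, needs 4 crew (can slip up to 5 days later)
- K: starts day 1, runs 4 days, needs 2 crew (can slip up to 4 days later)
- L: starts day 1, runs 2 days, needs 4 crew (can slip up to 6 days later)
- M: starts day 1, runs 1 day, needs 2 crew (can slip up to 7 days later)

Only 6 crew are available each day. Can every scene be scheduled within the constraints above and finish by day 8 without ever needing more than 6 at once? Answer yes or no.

yes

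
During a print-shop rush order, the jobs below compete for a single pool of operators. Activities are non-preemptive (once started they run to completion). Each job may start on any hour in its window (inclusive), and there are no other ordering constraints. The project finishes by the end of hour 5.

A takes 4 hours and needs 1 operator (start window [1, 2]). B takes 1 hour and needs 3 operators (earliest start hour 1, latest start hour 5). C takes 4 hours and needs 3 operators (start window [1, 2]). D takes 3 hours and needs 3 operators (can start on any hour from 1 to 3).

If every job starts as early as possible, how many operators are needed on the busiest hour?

10

Early-start schedule: A@1, B@1, C@1, D@1.
Load per hour: hour 1: 10, hour 2: 7, hour 3: 7, hour 4: 4, hour 5: 0.
Peak is 10.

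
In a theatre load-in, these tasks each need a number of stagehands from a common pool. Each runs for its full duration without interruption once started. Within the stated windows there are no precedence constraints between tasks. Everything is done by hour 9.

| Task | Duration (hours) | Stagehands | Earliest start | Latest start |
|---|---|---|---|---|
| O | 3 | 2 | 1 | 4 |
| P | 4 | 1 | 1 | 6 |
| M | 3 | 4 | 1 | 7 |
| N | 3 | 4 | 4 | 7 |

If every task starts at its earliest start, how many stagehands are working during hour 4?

At early start, hour 4 has: P, N.
Demand: 1 + 4 = 5.

5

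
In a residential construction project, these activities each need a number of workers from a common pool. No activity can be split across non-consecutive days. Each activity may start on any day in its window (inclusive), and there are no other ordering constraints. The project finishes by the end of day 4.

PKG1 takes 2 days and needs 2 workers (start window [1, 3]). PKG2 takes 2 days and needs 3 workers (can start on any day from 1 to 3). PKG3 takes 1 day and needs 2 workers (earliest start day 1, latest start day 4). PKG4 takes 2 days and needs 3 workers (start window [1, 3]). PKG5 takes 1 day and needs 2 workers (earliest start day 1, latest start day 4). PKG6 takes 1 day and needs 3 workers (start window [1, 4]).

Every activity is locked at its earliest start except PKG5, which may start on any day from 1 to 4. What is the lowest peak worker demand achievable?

13

PKG5@1: d1:15  d2:8  d3:0  d4:0 → peak 15
PKG5@2: d1:13  d2:10  d3:0  d4:0 → peak 13
PKG5@3: d1:13  d2:8  d3:2  d4:0 → peak 13
PKG5@4: d1:13  d2:8  d3:0  d4:2 → peak 13
Best is PKG5@2, peak 13.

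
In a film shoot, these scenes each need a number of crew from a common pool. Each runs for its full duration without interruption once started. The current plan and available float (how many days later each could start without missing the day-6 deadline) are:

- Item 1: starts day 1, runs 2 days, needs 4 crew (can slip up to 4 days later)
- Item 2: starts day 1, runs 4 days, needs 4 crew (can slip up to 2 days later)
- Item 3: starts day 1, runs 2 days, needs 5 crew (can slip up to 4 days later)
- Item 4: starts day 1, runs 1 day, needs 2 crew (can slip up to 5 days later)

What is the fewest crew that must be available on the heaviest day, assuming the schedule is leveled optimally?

Early-start (Item 1@1, Item 2@1, Item 3@1, Item 4@1) gives peak 15: d1:15  d2:13  d3:4  d4:4  d5:0  d6:0.
Shift Item 3→5, Item 4→3.
Schedule Item 1@1, Item 2@1, Item 3@5, Item 4@3: d1:8  d2:8  d3:6  d4:4  d5:5  d6:5 — peak 8.

8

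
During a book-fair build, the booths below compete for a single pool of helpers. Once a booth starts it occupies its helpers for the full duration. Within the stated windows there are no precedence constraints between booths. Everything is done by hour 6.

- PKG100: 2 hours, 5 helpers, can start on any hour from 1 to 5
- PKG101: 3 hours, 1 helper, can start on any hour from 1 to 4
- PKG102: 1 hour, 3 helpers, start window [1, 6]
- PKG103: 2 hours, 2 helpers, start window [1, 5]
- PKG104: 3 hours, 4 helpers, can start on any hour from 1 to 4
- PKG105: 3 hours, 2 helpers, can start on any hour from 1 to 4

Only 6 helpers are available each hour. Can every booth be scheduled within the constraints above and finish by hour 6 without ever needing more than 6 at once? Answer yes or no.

no

Total helper-hours = 38; over 6 hours the average is 38/6 > 6, so some hour must exceed 6.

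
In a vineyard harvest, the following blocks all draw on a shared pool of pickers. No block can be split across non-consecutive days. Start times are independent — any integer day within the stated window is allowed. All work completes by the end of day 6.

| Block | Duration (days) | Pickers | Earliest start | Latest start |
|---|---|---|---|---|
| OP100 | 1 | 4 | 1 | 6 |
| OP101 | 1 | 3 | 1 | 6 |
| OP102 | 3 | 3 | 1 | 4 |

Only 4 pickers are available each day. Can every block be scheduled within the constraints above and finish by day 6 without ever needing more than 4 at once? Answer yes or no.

Schedule OP100@1, OP101@2, OP102@3: d1:4  d2:3  d3:3  d4:3  d5:3  d6:0 — peak 4 ≤ 4.

yes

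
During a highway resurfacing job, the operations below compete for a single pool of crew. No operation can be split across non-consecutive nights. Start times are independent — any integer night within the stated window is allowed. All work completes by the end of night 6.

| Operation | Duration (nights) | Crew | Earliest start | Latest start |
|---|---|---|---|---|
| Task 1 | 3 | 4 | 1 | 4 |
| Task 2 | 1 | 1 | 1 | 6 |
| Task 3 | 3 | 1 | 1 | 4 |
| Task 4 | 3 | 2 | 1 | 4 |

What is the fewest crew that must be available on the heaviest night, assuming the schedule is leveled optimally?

Early-start (Task 1@1, Task 2@1, Task 3@1, Task 4@1) gives peak 8: n1:8  n2:7  n3:7  n4:0  n5:0  n6:0.
Shift Task 2→4, Task 3→4, Task 4→4.
Schedule Task 1@1, Task 2@4, Task 3@4, Task 4@4: n1:4  n2:4  n3:4  n4:4  n5:3  n6:3 — peak 4.
Total crew member-nights = 22 over 6 nights ⇒ peak ≥ ⌈22/6⌉ = 4, so 4 is optimal.

4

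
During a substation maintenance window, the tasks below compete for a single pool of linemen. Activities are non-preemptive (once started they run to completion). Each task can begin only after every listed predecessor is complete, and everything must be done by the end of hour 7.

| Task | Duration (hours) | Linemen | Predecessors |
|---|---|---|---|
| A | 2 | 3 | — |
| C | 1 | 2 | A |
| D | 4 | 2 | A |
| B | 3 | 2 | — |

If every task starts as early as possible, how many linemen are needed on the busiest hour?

6

Early-start schedule: A@1, C@3, D@3, B@1.
Load per hour: hour 1: 5, hour 2: 5, hour 3: 6, hour 4: 2, hour 5: 2, hour 6: 2, hour 7: 0.
Peak is 6.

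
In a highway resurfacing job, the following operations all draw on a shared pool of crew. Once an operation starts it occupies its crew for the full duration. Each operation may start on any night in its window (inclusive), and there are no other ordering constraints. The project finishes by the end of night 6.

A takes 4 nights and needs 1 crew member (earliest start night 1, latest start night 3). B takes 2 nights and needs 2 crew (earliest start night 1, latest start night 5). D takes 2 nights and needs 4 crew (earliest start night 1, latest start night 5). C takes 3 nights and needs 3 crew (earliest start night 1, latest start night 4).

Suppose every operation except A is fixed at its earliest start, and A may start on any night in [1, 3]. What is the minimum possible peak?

9

A@1: n1:10  n2:10  n3:4  n4:1  n5:0  n6:0 → peak 10
A@2: n1:9  n2:10  n3:4  n4:1  n5:1  n6:0 → peak 10
A@3: n1:9  n2:9  n3:4  n4:1  n5:1  n6:1 → peak 9
Best is A@3, peak 9.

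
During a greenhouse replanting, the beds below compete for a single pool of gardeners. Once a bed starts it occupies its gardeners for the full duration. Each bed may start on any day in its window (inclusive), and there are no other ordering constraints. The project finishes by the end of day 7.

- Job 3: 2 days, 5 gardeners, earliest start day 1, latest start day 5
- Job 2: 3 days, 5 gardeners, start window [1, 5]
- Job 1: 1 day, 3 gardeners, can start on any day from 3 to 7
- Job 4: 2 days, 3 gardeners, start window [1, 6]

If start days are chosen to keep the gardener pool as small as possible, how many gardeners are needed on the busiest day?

Early-start (Job 3@1, Job 2@1, Job 1@3, Job 4@1) gives peak 13: d1:13  d2:13  d3:8  d4:0  d5:0  d6:0  d7:0.
Shift Job 2→3, Job 1→6, Job 4→6.
Schedule Job 3@1, Job 2@3, Job 1@6, Job 4@6: d1:5  d2:5  d3:5  d4:5  d5:5  d6:6  d7:3 — peak 6.

6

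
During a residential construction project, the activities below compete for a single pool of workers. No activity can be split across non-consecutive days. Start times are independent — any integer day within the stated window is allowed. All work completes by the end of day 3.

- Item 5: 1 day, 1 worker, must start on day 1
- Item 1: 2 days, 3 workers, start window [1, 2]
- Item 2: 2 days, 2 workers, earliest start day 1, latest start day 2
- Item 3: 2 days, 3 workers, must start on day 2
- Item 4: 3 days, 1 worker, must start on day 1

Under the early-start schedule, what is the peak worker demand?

9

Early-start schedule: Item 5@1, Item 1@1, Item 2@1, Item 3@2, Item 4@1.
Load per day: day 1: 7, day 2: 9, day 3: 4.
Peak is 9.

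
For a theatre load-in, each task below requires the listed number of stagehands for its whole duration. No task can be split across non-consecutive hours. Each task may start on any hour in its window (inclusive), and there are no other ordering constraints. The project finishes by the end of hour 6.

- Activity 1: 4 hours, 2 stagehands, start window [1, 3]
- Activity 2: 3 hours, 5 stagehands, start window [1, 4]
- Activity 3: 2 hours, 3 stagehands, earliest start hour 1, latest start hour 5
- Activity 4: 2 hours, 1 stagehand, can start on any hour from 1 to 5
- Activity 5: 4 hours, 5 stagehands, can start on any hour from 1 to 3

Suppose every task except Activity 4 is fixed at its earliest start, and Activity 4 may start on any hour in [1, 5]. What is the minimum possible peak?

15

Activity 4@1: h1:16  h2:16  h3:12  h4:7  h5:0  h6:0 → peak 16
Activity 4@2: h1:15  h2:16  h3:13  h4:7  h5:0  h6:0 → peak 16
Activity 4@3: h1:15  h2:15  h3:13  h4:8  h5:0  h6:0 → peak 15
Activity 4@4: h1:15  h2:15  h3:12  h4:8  h5:1  h6:0 → peak 15
Activity 4@5: h1:15  h2:15  h3:12  h4:7  h5:1  h6:1 → peak 15
Best is Activity 4@3, peak 15.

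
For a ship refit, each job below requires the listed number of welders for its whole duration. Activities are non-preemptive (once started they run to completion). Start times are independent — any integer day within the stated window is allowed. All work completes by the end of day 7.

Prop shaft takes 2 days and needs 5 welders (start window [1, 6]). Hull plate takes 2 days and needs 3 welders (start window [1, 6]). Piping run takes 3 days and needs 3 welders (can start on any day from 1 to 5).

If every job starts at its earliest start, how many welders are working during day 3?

At early start, day 3 has: Piping run.
Demand: 3 = 3.

3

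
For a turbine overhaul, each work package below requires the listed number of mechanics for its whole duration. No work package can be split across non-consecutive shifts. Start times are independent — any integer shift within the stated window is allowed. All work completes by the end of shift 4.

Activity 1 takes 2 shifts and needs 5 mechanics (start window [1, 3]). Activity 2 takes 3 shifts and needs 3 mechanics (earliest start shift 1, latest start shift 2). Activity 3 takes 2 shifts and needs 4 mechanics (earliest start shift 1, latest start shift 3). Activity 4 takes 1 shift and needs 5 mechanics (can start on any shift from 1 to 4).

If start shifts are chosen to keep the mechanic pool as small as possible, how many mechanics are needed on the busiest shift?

Early-start (Activity 1@1, Activity 2@1, Activity 3@1, Activity 4@1) gives peak 17: s1:17  s2:12  s3:3  s4:0.
Shift Activity 3→3, Activity 4→4.
Schedule Activity 1@1, Activity 2@1, Activity 3@3, Activity 4@4: s1:8  s2:8  s3:7  s4:9 — peak 9.

9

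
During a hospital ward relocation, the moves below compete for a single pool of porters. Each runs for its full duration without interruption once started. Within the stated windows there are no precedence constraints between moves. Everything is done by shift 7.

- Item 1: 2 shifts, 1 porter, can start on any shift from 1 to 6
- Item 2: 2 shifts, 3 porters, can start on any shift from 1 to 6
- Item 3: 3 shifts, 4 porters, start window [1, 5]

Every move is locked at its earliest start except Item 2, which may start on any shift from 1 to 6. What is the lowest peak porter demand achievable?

5

Item 2@1: s1:8  s2:8  s3:4  s4:0  s5:0  s6:0  s7:0 → peak 8
Item 2@2: s1:5  s2:8  s3:7  s4:0  s5:0  s6:0  s7:0 → peak 8
Item 2@3: s1:5  s2:5  s3:7  s4:3  s5:0  s6:0  s7:0 → peak 7
Item 2@4: s1:5  s2:5  s3:4  s4:3  s5:3  s6:0  s7:0 → peak 5
Item 2@5: s1:5  s2:5  s3:4  s4:0  s5:3  s6:3  s7:0 → peak 5
Item 2@6: s1:5  s2:5  s3:4  s4:0  s5:0  s6:3  s7:3 → peak 5
Best is Item 2@4, peak 5.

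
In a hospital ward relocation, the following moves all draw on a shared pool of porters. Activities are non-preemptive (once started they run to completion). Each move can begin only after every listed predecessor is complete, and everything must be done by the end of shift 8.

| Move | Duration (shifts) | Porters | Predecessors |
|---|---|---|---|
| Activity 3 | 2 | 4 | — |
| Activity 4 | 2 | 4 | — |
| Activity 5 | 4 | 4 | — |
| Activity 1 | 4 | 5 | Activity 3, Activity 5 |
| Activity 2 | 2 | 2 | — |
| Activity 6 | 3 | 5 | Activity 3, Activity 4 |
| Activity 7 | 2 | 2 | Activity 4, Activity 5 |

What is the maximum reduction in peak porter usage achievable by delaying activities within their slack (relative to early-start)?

Early-start peak: s1:14  s2:14  s3:9  s4:9  s5:12  s6:7  s7:5  s8:5 ⇒ 14.
Leveled (Activity 3@1, Activity 4@1, Activity 5@1, Activity 1@5, Activity 2@3, Activity 6@3, Activity 7@5): s1:12  s2:12  s3:11  s4:11  s5:12  s6:7  s7:5  s8:5 ⇒ 12.
Reduction 14 − 12 = 2.

2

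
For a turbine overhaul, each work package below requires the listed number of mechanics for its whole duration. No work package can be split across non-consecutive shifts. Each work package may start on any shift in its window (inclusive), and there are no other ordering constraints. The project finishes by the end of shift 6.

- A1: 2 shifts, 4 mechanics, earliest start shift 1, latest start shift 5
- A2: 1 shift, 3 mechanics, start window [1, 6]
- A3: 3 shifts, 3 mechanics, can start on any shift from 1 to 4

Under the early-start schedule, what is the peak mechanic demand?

Early-start schedule: A1@1, A2@1, A3@1.
Load per shift: shift 1: 10, shift 2: 7, shift 3: 3, shift 4: 0, shift 5: 0, shift 6: 0.
Peak is 10.

10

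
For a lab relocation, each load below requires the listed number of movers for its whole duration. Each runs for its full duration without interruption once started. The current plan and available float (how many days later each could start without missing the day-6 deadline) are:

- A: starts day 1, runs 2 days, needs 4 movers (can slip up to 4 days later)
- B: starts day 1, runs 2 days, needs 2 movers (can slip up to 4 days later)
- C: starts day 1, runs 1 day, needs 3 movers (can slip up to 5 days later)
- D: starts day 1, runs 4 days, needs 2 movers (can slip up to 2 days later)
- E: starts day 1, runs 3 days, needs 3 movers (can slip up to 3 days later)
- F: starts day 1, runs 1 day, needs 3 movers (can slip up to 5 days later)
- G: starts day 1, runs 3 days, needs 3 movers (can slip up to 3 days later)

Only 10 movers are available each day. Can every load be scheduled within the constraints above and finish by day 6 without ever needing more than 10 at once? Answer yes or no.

yes

Schedule A@1, B@1, C@3, D@1, E@3, F@6, G@4: d1:8  d2:8  d3:8  d4:8  d5:6  d6:6 — peak 8 ≤ 10.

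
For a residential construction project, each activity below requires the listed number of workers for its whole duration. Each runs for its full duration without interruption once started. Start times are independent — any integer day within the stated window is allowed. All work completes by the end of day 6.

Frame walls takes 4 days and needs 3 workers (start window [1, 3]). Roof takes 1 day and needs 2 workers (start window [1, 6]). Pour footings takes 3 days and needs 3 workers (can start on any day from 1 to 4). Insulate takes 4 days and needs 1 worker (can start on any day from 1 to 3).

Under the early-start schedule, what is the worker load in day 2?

At early start, day 2 has: Frame walls, Pour footings, Insulate.
Demand: 3 + 3 + 1 = 7.

7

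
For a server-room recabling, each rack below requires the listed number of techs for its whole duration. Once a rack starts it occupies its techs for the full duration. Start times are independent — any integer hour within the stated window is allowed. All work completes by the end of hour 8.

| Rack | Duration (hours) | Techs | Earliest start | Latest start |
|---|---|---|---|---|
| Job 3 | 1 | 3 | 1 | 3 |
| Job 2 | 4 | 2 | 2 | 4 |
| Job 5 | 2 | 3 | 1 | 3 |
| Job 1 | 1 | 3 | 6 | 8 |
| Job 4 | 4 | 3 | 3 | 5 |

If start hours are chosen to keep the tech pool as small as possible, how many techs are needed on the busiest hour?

Early-start (Job 3@1, Job 2@2, Job 5@1, Job 1@6, Job 4@3) gives peak 6: h1:6  h2:5  h3:5  h4:5  h5:5  h6:6  h7:0  h8:0.
Shift Job 5→2, Job 1→8, Job 4→4.
Schedule Job 3@1, Job 2@2, Job 5@2, Job 1@8, Job 4@4: h1:3  h2:5  h3:5  h4:5  h5:5  h6:3  h7:3  h8:3 — peak 5.

5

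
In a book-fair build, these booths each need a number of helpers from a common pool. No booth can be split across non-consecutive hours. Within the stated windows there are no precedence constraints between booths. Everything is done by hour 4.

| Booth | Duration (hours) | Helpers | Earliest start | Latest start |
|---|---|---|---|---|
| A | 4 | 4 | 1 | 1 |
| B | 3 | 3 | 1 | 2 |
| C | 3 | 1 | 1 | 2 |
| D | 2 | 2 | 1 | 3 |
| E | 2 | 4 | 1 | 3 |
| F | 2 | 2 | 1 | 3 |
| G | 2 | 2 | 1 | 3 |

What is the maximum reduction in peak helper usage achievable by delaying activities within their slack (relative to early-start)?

Early-start peak: h1:18  h2:18  h3:8  h4:4 ⇒ 18.
Leveled (A@1, B@1, C@1, D@1, E@1, F@3, G@3): h1:14  h2:14  h3:12  h4:8 ⇒ 14.
Reduction 18 − 14 = 4.

4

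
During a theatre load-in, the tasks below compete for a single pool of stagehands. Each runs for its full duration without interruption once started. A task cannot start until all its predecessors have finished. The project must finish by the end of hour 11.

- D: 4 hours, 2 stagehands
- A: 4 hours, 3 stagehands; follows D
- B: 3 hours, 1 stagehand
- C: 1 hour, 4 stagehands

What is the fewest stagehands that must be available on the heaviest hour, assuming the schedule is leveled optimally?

Early-start (D@1, A@5, B@1, C@1) gives peak 7: h1:7  h2:3  h3:3  h4:2  h5:3  h6:3  h7:3  h8:3  h9:0  h10:0  h11:0.
Shift C→9.
Schedule D@1, A@5, B@1, C@9: h1:3  h2:3  h3:3  h4:2  h5:3  h6:3  h7:3  h8:3  h9:4  h10:0  h11:0 — peak 4.

4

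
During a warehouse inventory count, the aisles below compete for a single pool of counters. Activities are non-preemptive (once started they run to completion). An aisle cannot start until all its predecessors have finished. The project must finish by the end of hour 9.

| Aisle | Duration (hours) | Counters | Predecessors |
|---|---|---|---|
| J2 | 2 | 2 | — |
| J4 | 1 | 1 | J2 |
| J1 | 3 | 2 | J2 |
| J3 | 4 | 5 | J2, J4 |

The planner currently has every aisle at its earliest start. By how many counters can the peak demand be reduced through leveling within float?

Early-start peak: h1:2  h2:2  h3:3  h4:7  h5:7  h6:5  h7:5  h8:0  h9:0 ⇒ 7.
Leveled (J2@1, J4@3, J1@3, J3@6): h1:2  h2:2  h3:3  h4:2  h5:2  h6:5  h7:5  h8:5  h9:5 ⇒ 5.
Reduction 7 − 5 = 2.

2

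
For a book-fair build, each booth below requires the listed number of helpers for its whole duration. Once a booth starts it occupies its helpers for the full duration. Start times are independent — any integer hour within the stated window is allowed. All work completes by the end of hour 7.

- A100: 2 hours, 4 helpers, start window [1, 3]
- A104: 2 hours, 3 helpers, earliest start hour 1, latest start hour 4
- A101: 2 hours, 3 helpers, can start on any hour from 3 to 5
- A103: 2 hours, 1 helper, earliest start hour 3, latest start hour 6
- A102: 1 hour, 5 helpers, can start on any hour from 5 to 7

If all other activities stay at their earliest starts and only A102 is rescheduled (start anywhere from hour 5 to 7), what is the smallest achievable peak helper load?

7

A102@5: h1:7  h2:7  h3:4  h4:4  h5:5  h6:0  h7:0 → peak 7
A102@6: h1:7  h2:7  h3:4  h4:4  h5:0  h6:5  h7:0 → peak 7
A102@7: h1:7  h2:7  h3:4  h4:4  h5:0  h6:0  h7:5 → peak 7
Best is A102@5, peak 7.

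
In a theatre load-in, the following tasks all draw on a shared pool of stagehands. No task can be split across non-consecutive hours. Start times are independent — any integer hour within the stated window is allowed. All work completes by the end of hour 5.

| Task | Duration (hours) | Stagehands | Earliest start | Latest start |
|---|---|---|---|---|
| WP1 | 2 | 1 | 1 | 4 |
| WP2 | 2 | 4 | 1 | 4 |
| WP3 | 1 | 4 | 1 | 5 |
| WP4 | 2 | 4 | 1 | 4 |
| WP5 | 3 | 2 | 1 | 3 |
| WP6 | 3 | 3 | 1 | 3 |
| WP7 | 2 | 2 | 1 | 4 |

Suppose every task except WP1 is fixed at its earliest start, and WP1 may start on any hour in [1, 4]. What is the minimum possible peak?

19

WP1@1: h1:20  h2:16  h3:5  h4:0  h5:0 → peak 20
WP1@2: h1:19  h2:16  h3:6  h4:0  h5:0 → peak 19
WP1@3: h1:19  h2:15  h3:6  h4:1  h5:0 → peak 19
WP1@4: h1:19  h2:15  h3:5  h4:1  h5:1 → peak 19
Best is WP1@2, peak 19.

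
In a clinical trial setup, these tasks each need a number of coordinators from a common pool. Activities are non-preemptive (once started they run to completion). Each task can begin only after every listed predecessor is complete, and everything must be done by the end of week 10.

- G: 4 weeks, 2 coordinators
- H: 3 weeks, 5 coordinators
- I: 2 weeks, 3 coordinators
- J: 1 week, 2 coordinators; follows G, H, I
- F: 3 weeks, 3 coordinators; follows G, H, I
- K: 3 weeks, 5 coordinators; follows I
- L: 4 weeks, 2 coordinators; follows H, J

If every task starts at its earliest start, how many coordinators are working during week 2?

At early start, week 2 has: G, H, I.
Demand: 2 + 5 + 3 = 10.

10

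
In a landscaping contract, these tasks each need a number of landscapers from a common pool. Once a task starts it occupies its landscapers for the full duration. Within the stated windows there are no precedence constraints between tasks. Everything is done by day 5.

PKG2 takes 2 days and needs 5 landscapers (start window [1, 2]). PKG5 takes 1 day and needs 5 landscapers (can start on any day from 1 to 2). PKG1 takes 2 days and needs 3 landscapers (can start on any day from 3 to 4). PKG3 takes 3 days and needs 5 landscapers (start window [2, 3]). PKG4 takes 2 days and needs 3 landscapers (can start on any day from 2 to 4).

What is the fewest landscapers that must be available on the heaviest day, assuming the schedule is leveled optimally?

10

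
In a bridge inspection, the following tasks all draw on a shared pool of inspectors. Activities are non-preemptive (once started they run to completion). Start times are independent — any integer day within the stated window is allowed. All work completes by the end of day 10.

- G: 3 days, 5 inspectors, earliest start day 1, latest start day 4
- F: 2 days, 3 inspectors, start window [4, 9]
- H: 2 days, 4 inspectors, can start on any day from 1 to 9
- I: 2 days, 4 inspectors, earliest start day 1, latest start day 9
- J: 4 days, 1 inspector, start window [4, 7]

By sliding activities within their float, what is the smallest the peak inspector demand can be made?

5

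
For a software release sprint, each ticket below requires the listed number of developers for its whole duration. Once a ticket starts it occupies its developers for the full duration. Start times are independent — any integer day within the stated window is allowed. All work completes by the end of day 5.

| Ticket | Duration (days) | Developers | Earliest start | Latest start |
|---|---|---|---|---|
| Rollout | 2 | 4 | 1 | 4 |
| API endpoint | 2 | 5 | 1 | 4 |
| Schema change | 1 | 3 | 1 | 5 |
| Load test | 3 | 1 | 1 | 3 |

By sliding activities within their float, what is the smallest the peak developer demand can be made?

5

Early-start (Rollout@1, API endpoint@1, Schema change@1, Load test@1) gives peak 13: d1:13  d2:10  d3:1  d4:0  d5:0.
Shift API endpoint→4, Schema change→3.
Schedule Rollout@1, API endpoint@4, Schema change@3, Load test@1: d1:5  d2:5  d3:4  d4:5  d5:5 — peak 5.
Total developer-days = 24 over 5 days ⇒ peak ≥ ⌈24/5⌉ = 5, so 5 is optimal.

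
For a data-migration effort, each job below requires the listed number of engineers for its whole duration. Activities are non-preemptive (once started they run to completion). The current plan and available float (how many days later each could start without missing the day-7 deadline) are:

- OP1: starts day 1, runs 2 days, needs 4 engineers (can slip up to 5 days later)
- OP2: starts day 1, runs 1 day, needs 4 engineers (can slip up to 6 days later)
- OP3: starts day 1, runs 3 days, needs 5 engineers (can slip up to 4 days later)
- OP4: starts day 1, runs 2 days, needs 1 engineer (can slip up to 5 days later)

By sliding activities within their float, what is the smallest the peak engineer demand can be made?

5

Early-start (OP1@1, OP2@1, OP3@1, OP4@1) gives peak 14: d1:14  d2:10  d3:5  d4:0  d5:0  d6:0  d7:0.
Shift OP2→3, OP3→4.
Schedule OP1@1, OP2@3, OP3@4, OP4@1: d1:5  d2:5  d3:4  d4:5  d5:5  d6:5  d7:0 — peak 5.
Total engineer-days = 29 over 7 days ⇒ peak ≥ ⌈29/7⌉ = 5, so 5 is optimal.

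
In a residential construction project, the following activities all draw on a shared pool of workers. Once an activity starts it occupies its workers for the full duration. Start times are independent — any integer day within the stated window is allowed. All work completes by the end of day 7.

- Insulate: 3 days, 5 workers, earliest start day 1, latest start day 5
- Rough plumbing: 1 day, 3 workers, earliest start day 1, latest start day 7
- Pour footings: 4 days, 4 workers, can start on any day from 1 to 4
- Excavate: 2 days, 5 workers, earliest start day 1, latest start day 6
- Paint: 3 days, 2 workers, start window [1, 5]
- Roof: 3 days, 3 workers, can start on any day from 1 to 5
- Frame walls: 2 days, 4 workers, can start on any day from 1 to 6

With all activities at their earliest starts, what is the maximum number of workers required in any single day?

Early-start schedule: Insulate@1, Rough plumbing@1, Pour footings@1, Excavate@1, Paint@1, Roof@1, Frame walls@1.
Load per day: day 1: 26, day 2: 23, day 3: 14, day 4: 4, day 5: 0, day 6: 0, day 7: 0.
Peak is 26.

26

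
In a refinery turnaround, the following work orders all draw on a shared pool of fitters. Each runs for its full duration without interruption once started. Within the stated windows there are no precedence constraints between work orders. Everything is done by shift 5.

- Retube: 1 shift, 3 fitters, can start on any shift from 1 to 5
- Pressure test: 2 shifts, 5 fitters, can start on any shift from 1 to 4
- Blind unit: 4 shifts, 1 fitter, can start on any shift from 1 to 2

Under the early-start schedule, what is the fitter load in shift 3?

At early start, shift 3 has: Blind unit.
Demand: 1 = 1.

1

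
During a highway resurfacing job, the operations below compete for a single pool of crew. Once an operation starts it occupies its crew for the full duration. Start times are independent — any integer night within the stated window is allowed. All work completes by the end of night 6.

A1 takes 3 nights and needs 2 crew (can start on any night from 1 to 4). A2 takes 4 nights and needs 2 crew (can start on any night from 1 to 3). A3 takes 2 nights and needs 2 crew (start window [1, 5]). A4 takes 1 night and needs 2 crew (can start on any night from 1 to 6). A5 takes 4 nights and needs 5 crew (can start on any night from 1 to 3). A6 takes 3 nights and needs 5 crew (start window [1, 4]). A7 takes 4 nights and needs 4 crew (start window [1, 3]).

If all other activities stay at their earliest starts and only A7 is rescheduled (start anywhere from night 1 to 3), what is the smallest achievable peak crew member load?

18

A7@1: n1:22  n2:20  n3:18  n4:11  n5:0  n6:0 → peak 22
A7@2: n1:18  n2:20  n3:18  n4:11  n5:4  n6:0 → peak 20
A7@3: n1:18  n2:16  n3:18  n4:11  n5:4  n6:4 → peak 18
Best is A7@3, peak 18.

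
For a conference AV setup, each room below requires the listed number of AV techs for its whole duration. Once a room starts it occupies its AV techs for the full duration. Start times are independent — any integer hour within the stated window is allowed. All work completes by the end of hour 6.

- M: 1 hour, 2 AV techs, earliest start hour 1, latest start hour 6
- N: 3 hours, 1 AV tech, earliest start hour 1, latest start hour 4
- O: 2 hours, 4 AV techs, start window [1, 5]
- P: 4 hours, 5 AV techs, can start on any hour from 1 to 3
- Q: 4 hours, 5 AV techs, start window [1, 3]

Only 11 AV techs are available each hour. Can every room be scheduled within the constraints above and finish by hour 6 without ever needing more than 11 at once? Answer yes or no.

Schedule M@1, N@1, O@1, P@2, Q@3: h1:7  h2:10  h3:11  h4:10  h5:10  h6:5 — peak 11 ≤ 11.

yes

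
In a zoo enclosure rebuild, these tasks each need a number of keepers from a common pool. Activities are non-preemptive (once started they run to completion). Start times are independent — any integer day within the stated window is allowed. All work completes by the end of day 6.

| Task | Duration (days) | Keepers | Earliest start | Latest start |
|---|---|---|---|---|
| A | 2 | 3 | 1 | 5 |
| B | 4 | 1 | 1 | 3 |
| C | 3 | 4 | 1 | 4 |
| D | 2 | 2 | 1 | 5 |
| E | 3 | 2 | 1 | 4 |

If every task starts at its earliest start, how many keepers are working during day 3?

At early start, day 3 has: B, C, E.
Demand: 1 + 4 + 2 = 7.

7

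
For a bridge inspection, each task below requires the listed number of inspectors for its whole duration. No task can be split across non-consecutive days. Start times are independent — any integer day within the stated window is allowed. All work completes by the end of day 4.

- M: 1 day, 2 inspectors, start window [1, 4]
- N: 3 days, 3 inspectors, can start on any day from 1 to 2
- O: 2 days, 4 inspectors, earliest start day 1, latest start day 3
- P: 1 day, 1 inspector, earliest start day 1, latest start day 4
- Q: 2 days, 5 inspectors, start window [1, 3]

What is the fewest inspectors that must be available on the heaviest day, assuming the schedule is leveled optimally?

8

Early-start (M@1, N@1, O@1, P@1, Q@1) gives peak 15: d1:15  d2:12  d3:3  d4:0.
Shift N→2, Q→3.
Schedule M@1, N@2, O@1, P@1, Q@3: d1:7  d2:7  d3:8  d4:8 — peak 8.
Total inspector-days = 30 over 4 days ⇒ peak ≥ ⌈30/4⌉ = 8, so 8 is optimal.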